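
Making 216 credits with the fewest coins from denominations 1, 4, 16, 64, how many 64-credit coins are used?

3

Use the largest denomination that fits, subtract, and repeat.
216 − 3×64→24 − 1×16→8 − 2×4→0
Count of 64: 3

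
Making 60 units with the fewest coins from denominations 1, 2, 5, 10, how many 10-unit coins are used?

6

Greedy: take as many of the largest coin as possible, then repeat with the remainder.
60 − 6×10→0
Count of 10: 6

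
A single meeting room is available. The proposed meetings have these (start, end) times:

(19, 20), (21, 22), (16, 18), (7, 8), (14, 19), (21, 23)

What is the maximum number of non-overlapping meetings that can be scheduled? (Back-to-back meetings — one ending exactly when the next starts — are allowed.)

Sorted by end: (7,8)  (16,18)  (14,19)  (19,20)  (21,22)  (21,23)
take (7,8); take (16,18); skip (14,19); take (19,20); take (21,22).
Selected 4 meetings.

4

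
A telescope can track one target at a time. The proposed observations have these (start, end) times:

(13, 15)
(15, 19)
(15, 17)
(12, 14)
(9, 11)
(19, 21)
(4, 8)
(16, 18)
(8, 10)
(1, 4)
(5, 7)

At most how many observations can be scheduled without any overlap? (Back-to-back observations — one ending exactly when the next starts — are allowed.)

6

By end time: (1,4), (5,7), (4,8), (8,10), (9,11), (12,14), (13,15), (15,17), (16,18), (15,19), (19,21).
Pick (1,4); next start ≥ 4 → (5,7); next start ≥ 7 → (8,10); next start ≥ 10 → (12,14); next start ≥ 14 → (15,17); next start ≥ 17 → (19,21).
Selected 6 observations.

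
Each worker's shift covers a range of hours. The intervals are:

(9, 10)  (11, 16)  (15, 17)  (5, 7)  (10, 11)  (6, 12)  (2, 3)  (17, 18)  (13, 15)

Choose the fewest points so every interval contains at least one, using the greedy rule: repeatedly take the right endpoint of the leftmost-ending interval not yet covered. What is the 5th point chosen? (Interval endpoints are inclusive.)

18

Sorted: [2,3] [5,7] [9,10] [10,11] [6,12] [13,15] [11,16] [15,17] [17,18]
{[2,3]} hit by 3; {[5,7]} hit by 7; {[9,10],[10,11],[6,12]} hit by 10; {[13,15],[11,16],[15,17]} hit by 15; {[17,18]} hit by 18.
Points: 3, 7, 10, 15, 18 (5 total).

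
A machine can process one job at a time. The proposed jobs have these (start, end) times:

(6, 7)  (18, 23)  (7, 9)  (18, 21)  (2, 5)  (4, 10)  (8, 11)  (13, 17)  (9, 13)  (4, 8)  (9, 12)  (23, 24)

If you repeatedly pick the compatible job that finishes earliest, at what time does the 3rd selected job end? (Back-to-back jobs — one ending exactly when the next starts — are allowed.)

9

Greedy by earliest finish: after sorting by end time, pick each interval compatible with the last pick.
By end time: (2,5), (6,7), (4,8), (7,9), (4,10), (8,11), (9,12), (9,13), (13,17), (18,21), (18,23), (23,24).
Pick (2,5); next start ≥ 5 → (6,7); next start ≥ 7 → (7,9); next start ≥ 9 → (9,12); next start ≥ 12 → (13,17); next start ≥ 17 → (18,21); next start ≥ 21 → (23,24).
Selected: (2,5) (6,7) (7,9) (9,12) (13,17) (18,21) (23,24)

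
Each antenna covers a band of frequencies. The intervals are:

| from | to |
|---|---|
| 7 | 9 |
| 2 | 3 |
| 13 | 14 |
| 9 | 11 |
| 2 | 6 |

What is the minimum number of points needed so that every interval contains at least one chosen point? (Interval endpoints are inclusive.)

By right end: [2,3]  [2,6]  [7,9]  [9,11]  [13,14]
[2,3] uncovered → point at 3; [7,9] uncovered → point at 9; [13,14] uncovered → point at 14.
Points: 3, 9, 14 (3 total).

3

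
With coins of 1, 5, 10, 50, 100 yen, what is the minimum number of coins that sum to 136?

136 − 1×100→36 − 3×10→6 − 1×5→1 − 1×1→0
Total coins = 1 + 3 + 1 + 1 = 6

6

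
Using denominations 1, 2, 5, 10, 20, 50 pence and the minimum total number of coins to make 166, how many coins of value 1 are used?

166 − 3×50→16 − 1×10→6 − 1×5→1 − 1×1→0
Count of 1: 1

1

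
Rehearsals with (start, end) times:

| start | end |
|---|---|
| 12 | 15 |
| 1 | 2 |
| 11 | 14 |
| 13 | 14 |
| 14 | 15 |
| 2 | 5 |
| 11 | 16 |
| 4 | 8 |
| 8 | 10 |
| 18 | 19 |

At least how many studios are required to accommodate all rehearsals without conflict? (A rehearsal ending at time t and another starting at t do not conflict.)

Count concurrent intervals with a sweep; the peak is the room count.
starts: [1, 2, 4, 8, 11, 11, 12, 13, 14, 18]
ends:   [2, 5, 8, 10, 14, 14, 15, 15, 16, 19]
s1→1 e2→0 s2→1 s4→2 e5→1 e8→0 s8→1 e10→0 s11→1 s11→2 s12→3 s13→4  — peak 4.

4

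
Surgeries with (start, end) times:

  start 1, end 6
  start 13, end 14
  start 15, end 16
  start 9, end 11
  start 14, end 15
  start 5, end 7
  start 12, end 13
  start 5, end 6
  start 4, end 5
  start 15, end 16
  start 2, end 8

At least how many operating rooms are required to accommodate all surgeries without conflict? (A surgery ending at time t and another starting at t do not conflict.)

4

The answer is the maximum number of intervals overlapping at any instant.
starts: [1, 2, 4, 5, 5, 9, 12, 13, 14, 15, 15]
ends:   [5, 6, 6, 7, 8, 11, 13, 14, 15, 16, 16]
s1→1 s2→2 s4→3 e5→2 s5→3 s5→4  — peak 4.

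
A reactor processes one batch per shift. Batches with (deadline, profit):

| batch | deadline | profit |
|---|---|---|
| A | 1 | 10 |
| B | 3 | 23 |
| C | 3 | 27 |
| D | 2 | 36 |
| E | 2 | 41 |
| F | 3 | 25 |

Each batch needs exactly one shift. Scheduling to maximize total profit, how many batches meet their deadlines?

3

Sort by profit descending; place each in the latest free slot ≤ its deadline.
By profit: E(d2,41), D(d2,36), C(d3,27), F(d3,25), B(d3,23), A(d1,10)
E→slot 2; D→slot 1; C→slot 3; F skipped; B skipped; A skipped.
3 of 6 scheduled.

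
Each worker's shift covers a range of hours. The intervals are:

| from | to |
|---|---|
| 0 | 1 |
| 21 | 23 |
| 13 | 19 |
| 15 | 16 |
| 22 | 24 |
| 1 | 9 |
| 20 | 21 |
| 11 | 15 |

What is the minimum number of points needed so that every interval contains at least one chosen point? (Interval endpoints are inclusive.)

4

Sort by right endpoint; whenever an interval is uncovered, place a point at its right end.
Sorted: [0,1] [1,9] [11,15] [15,16] [13,19] [20,21] [21,23] [22,24]
{[0,1],[1,9]} hit by 1; {[11,15],[15,16],[13,19]} hit by 15; {[20,21],[21,23]} hit by 21; {[22,24]} hit by 24.
Points: 1, 15, 21, 24 (4 total).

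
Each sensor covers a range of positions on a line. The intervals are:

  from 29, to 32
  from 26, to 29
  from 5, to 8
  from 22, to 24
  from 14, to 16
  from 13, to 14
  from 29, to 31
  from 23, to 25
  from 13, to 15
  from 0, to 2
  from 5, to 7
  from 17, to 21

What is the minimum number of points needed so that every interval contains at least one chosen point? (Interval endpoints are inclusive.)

6

Sort by right endpoint; whenever an interval is uncovered, place a point at its right end.
By right end: [0,2]  [5,7]  [5,8]  [13,14]  [13,15]  [14,16]  [17,21]  [22,24]  [23,25]  [26,29]  [29,31]  [29,32]
[0,2] uncovered → point at 2; [5,7] uncovered → point at 7; [13,14] uncovered → point at 14; [17,21] uncovered → point at 21; [22,24] uncovered → point at 24; [26,29] uncovered → point at 29.
Points: 2, 7, 14, 21, 24, 29 (6 total).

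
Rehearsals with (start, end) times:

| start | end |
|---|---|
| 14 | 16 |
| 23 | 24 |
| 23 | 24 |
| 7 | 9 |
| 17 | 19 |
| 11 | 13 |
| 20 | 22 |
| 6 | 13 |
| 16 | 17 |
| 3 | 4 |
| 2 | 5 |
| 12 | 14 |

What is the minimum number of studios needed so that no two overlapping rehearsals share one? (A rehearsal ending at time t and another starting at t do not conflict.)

3

Count concurrent intervals with a sweep; the peak is the room count.
Events (time:±→running): 2:+→1 3:+→2 4:-→1 5:-→0 6:+→1 7:+→2 9:-→1 11:+→2 12:+→3 … peak 3.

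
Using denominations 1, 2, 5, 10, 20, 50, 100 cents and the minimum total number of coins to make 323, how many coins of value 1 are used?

1

323 = 3×100 + 1×20 + 1×2 + 1×1
Count of 1: 1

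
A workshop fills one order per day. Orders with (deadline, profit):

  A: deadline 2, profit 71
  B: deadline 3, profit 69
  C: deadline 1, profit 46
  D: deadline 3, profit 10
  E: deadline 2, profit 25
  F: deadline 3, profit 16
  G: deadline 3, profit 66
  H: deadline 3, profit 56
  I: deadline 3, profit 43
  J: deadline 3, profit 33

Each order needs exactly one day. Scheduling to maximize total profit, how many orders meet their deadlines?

Profit order: A=71 B=69 G=66 H=56 C=46 I=43 J=33 E=25 F=16 D=10
Assign: A→slot 2, B→slot 3, G→slot 1, H skipped, C skipped, I skipped, J skipped, E skipped, F skipped, D skipped.
Slots: [1:G] [2:A] [3:B]
3 of 10 scheduled.

3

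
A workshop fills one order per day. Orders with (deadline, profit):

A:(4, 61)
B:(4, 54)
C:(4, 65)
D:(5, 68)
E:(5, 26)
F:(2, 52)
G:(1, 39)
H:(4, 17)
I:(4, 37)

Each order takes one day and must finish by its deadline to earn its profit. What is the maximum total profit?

300

Sort by profit descending; place each in the latest free slot ≤ its deadline.
Profit order: D=68 C=65 A=61 B=54 F=52 G=39 I=37 E=26 H=17
Assign: D→slot 5, C→slot 4, A→slot 3, B→slot 2, F→slot 1, G skipped, I skipped, E skipped, H skipped.
Slots: [1:F] [2:B] [3:A] [4:C] [5:D]
Profit = 52 + 54 + 61 + 65 + 68 = 300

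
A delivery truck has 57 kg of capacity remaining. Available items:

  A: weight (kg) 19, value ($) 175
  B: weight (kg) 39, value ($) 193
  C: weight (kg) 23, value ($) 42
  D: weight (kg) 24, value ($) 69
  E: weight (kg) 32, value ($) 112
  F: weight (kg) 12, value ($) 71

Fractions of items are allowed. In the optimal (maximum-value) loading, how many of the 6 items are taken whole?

Ratios (sorted): A 9.21, F 5.92, B 4.95, E 3.50, D 2.88, C 1.83
take A (19 @ 175); take F (12 @ 71); take 26/39 of B → 128.67. Capacity used 57/57.
2 item(s) taken whole; one partial (take 26/39 of B).

2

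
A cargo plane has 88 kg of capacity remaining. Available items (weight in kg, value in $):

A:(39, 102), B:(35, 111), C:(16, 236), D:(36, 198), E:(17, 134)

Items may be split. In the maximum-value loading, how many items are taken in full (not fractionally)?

Sort by value per unit weight and fill in that order.
Ratios (sorted): C 14.75, E 7.88, D 5.50, B 3.17, A 2.62
take C (16 @ 236); take E (17 @ 134); take D (36 @ 198); take 19/35 of B → 60.26. Capacity used 88/88.
3 item(s) taken whole; one partial (take 19/35 of B).

3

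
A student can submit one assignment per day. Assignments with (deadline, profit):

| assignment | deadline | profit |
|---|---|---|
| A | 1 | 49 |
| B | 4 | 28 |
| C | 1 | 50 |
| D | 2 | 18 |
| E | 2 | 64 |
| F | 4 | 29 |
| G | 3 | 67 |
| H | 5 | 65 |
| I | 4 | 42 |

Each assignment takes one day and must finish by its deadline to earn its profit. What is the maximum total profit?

288

Sort by profit descending; place each in the latest free slot ≤ its deadline.
By profit: G(d3,67), H(d5,65), E(d2,64), C(d1,50), A(d1,49), I(d4,42), F(d4,29), B(d4,28), D(d2,18)
G→slot 3; H→slot 5; E→slot 2; C→slot 1; A skipped; I→slot 4; F skipped; B skipped; D skipped.
Profit = 50 + 64 + 67 + 42 + 65 = 288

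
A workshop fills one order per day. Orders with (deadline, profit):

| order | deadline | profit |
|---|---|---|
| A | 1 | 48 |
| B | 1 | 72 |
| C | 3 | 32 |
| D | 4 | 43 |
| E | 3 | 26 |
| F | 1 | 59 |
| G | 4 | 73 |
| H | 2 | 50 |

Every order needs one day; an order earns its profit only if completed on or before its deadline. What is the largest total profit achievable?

Sort by profit descending; place each in the latest free slot ≤ its deadline.
Profit order: G=73 B=72 F=59 H=50 A=48 D=43 C=32 E=26
Assign: G→slot 4, B→slot 1, F skipped, H→slot 2, A skipped, D→slot 3, C skipped, E skipped.
Slots: [1:B] [2:H] [3:D] [4:G]
Profit = 72 + 50 + 43 + 73 = 238

238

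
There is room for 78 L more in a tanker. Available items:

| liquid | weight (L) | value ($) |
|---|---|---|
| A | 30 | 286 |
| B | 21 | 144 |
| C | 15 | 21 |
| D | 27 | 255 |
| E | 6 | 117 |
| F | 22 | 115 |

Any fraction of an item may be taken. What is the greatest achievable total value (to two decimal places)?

Greedy by value/weight ratio, highest first.
Order: E (117/6=19.50) > A (286/30=9.53) > D (255/27=9.44) > B (144/21=6.86) > F (115/22=5.23) > C (21/15=1.40)
Fill: take E (6 @ 117) → take A (30 @ 286) → take D (27 @ 255) → take 15/21 of B → 102.86; 78/78 used.
Total value = 760.86

760.86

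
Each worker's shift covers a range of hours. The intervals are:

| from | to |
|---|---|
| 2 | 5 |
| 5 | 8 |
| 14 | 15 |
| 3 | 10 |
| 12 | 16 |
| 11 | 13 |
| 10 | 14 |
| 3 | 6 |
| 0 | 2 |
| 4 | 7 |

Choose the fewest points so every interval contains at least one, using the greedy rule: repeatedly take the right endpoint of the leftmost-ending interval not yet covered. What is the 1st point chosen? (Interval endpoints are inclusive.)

2

By right end: [0,2]  [2,5]  [3,6]  [4,7]  [5,8]  [3,10]  [11,13]  [10,14]  [14,15]  [12,16]
[0,2] uncovered → point at 2; [3,6] uncovered → point at 6; [11,13] uncovered → point at 13; [14,15] uncovered → point at 15.
Points: 2, 6, 13, 15 (4 total).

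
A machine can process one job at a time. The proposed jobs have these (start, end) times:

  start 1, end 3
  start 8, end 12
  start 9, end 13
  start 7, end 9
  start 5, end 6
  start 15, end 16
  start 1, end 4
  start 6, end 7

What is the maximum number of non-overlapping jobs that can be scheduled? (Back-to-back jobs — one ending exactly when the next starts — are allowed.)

Sort by end time and greedily take each interval whose start is ≥ the last chosen end.
Sorted by end: (1,3)  (1,4)  (5,6)  (6,7)  (7,9)  (8,12)  (9,13)  (15,16)
take (1,3); skip (1,4); take (5,6); take (6,7); take (7,9); skip (8,12); take (9,13); take (15,16).
Selected 6 jobs.

6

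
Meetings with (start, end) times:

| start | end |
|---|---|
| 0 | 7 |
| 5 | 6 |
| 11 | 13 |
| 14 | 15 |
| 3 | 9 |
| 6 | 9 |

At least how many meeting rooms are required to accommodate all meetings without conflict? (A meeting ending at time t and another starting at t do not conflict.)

3

Events (time:±→running): 0:+→1 3:+→2 5:+→3 … peak 3.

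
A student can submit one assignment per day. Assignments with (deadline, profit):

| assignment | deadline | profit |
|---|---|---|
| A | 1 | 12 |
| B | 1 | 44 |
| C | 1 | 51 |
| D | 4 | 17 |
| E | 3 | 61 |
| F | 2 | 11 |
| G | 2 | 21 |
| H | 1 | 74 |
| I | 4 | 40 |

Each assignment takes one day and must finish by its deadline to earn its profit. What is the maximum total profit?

Profit order: H=74 E=61 C=51 B=44 I=40 G=21 D=17 A=12 F=11
Assign: H→slot 1, E→slot 3, C skipped, B skipped, I→slot 4, G→slot 2, D skipped, A skipped, F skipped.
Slots: [1:H] [2:G] [3:E] [4:I]
Profit = 74 + 21 + 61 + 40 = 196

196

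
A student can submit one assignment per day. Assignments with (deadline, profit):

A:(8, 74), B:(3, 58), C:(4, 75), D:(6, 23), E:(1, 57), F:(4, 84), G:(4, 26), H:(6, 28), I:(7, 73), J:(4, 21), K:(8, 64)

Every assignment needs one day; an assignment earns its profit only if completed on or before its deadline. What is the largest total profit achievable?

513

Take jobs in profit order; each goes to the latest open slot no later than its deadline.
Profit order: F=84 C=75 A=74 I=73 K=64 B=58 E=57 H=28 G=26 D=23 J=21
Assign: F→slot 4, C→slot 3, A→slot 8, I→slot 7, K→slot 6, B→slot 2, E→slot 1, H→slot 5, G skipped, D skipped, J skipped.
Slots: [1:E] [2:B] [3:C] [4:F] [5:H] [6:K] [7:I] [8:A]
Profit = 57 + 58 + 75 + 84 + 28 + 64 + 73 + 74 = 513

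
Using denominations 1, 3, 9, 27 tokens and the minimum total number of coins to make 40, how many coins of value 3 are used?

Use the largest denomination that fits, subtract, and repeat.
40 − 1×27→13 − 1×9→4 − 1×3→1 − 1×1→0
Count of 3: 1

1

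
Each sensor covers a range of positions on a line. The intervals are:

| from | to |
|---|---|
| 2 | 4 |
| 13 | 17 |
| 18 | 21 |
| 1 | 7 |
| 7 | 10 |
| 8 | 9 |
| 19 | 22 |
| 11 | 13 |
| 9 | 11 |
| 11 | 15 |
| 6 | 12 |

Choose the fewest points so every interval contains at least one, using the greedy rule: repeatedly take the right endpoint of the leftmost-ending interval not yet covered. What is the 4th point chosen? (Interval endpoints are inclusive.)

Sorted: [2,4] [1,7] [8,9] [7,10] [9,11] [6,12] [11,13] [11,15] [13,17] [18,21] [19,22]
{[2,4],[1,7]} hit by 4; {[8,9],[7,10],[9,11],[6,12]} hit by 9; {[11,13],[11,15],[13,17]} hit by 13; {[18,21],[19,22]} hit by 21.
Points: 4, 9, 13, 21 (4 total).

21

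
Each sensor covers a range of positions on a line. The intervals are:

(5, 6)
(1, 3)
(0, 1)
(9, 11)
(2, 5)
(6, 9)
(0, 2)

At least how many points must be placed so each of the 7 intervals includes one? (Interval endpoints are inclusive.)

3

Sort by right endpoint; whenever an interval is uncovered, place a point at its right end.
By right end: [0,1]  [0,2]  [1,3]  [2,5]  [5,6]  [6,9]  [9,11]
[0,1] uncovered → point at 1; [2,5] uncovered → point at 5; [6,9] uncovered → point at 9.
Points: 1, 5, 9 (3 total).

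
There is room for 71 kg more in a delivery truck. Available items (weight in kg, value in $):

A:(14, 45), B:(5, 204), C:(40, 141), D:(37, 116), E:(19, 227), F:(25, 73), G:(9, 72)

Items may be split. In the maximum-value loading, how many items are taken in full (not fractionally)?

3

Greedy by value/weight ratio, highest first.
Order: B (204/5=40.80) > E (227/19=11.95) > G (72/9=8.00) > C (141/40=3.52) > A (45/14=3.21) > D (116/37=3.14) > F (73/25=2.92)
Fill: take B (5 @ 204) → take E (19 @ 227) → take G (9 @ 72) → take 38/40 of C → 133.95; 71/71 used.
3 item(s) taken whole; one partial (take 38/40 of C).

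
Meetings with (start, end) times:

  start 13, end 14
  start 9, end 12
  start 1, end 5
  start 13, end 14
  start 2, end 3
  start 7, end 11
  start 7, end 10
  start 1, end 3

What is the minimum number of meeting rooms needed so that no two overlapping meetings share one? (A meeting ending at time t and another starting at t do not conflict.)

3

Count concurrent intervals with a sweep; the peak is the room count.
starts: [1, 1, 2, 7, 7, 9, 13, 13]
ends:   [3, 3, 5, 10, 11, 12, 14, 14]
s1→1 s1→2 s2→3  — peak 3.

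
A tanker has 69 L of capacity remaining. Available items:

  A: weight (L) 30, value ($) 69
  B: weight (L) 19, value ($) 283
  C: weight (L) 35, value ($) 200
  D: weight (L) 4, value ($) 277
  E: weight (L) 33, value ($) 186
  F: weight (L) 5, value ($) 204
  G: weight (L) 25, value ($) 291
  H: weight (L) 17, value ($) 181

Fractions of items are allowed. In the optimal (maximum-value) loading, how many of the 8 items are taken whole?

Sort by value per unit weight and fill in that order.
Order: D (277/4=69.25) > F (204/5=40.80) > B (283/19=14.89) > G (291/25=11.64) > H (181/17=10.65) > C (200/35=5.71) > E (186/33=5.64) > A (69/30=2.30)
Fill: take D (4 @ 277) → take F (5 @ 204) → take B (19 @ 283) → take G (25 @ 291) → take 16/17 of H → 170.35; 69/69 used.
4 item(s) taken whole; one partial (take 16/17 of H).

4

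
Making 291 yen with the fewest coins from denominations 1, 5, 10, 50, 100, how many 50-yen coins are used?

291 = 2×100 + 1×50 + 4×10 + 1×1
Count of 50: 1

1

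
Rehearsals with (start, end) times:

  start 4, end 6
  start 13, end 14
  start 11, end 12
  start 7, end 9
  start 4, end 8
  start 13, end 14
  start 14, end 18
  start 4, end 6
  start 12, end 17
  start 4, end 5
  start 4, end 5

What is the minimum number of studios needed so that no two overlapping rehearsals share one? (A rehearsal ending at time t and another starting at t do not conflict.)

5

Count concurrent intervals with a sweep; the peak is the room count.
Events (time:±→running): 4:+→1 4:+→2 4:+→3 4:+→4 4:+→5 … peak 5.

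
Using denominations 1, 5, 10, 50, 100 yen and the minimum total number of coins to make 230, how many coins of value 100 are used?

2

Use the largest denomination that fits, subtract, and repeat.
230 − 2×100→30 − 3×10→0
Count of 100: 2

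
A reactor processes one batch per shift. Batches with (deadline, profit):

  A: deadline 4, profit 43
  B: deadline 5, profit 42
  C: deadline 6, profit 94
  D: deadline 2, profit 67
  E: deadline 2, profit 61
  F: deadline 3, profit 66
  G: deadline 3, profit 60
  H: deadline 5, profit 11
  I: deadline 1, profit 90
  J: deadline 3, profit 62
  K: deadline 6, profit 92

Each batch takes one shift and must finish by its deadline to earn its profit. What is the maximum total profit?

452

Take jobs in profit order; each goes to the latest open slot no later than its deadline.
Profit order: C=94 K=92 I=90 D=67 F=66 J=62 E=61 G=60 A=43 B=42 H=11
Assign: C→slot 6, K→slot 5, I→slot 1, D→slot 2, F→slot 3, J skipped, E skipped, G skipped, A→slot 4, B skipped, H skipped.
Slots: [1:I] [2:D] [3:F] [4:A] [5:K] [6:C]
Profit = 90 + 67 + 66 + 43 + 92 + 94 = 452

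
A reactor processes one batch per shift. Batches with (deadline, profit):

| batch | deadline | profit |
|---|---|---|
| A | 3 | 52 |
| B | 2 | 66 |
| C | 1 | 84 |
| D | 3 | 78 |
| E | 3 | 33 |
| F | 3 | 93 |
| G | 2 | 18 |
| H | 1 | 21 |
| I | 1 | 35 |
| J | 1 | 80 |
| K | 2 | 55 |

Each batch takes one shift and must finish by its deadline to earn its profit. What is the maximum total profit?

255

Take jobs in profit order; each goes to the latest open slot no later than its deadline.
By profit: F(d3,93), C(d1,84), J(d1,80), D(d3,78), B(d2,66), K(d2,55), A(d3,52), I(d1,35), E(d3,33), H(d1,21), G(d2,18)
F→slot 3; C→slot 1; J skipped; D→slot 2; B skipped; K skipped; A skipped; I skipped; E skipped; H skipped; G skipped.
Profit = 84 + 78 + 93 = 255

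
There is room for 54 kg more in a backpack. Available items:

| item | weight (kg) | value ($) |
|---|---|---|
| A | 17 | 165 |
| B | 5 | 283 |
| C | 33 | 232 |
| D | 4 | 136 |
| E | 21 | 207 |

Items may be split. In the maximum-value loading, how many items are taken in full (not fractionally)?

Sort by value per unit weight and fill in that order.
Order: B (283/5=56.60) > D (136/4=34.00) > E (207/21=9.86) > A (165/17=9.71) > C (232/33=7.03)
Fill: take B (5 @ 283) → take D (4 @ 136) → take E (21 @ 207) → take A (17 @ 165) → take 7/33 of C → 49.21; 54/54 used.
4 item(s) taken whole; one partial (take 7/33 of C).

4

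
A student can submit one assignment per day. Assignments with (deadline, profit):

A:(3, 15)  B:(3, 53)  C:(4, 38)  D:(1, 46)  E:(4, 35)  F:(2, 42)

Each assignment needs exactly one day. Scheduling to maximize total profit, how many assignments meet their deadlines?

Take jobs in profit order; each goes to the latest open slot no later than its deadline.
By profit: B(d3,53), D(d1,46), F(d2,42), C(d4,38), E(d4,35), A(d3,15)
B→slot 3; D→slot 1; F→slot 2; C→slot 4; E skipped; A skipped.
4 of 6 scheduled.

4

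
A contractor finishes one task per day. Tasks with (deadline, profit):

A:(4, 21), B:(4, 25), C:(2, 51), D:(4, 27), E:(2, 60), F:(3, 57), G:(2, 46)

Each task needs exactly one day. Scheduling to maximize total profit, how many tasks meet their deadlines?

4

Take jobs in profit order; each goes to the latest open slot no later than its deadline.
Profit order: E=60 F=57 C=51 G=46 D=27 B=25 A=21
Assign: E→slot 2, F→slot 3, C→slot 1, G skipped, D→slot 4, B skipped, A skipped.
Slots: [1:C] [2:E] [3:F] [4:D]
4 of 7 scheduled.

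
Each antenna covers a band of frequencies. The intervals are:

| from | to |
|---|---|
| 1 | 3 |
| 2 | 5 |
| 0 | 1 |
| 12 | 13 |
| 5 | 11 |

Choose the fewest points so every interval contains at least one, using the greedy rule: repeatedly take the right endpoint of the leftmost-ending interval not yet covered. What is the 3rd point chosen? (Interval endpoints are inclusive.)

13

By right end: [0,1]  [1,3]  [2,5]  [5,11]  [12,13]
[0,1] uncovered → point at 1; [2,5] uncovered → point at 5; [12,13] uncovered → point at 13.
Points: 1, 5, 13 (3 total).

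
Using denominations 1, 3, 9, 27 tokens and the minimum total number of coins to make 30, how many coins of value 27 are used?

1

30 − 1×27→3 − 1×3→0
Count of 27: 1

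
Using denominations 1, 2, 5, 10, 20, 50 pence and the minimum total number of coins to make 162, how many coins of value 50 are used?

Greedy: take as many of the largest coin as possible, then repeat with the remainder.
162 = 3×50 + 1×10 + 1×2
Count of 50: 3

3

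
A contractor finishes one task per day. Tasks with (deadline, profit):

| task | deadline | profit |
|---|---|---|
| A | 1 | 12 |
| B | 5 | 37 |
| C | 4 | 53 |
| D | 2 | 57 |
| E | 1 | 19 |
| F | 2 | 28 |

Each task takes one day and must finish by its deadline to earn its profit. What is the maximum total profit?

Take jobs in profit order; each goes to the latest open slot no later than its deadline.
By profit: D(d2,57), C(d4,53), B(d5,37), F(d2,28), E(d1,19), A(d1,12)
D→slot 2; C→slot 4; B→slot 5; F→slot 1; E skipped; A skipped.
Profit = 28 + 57 + 53 + 37 = 175

175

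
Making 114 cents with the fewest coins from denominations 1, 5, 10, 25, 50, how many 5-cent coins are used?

0

114 − 2×50→14 − 1×10→4 − 4×1→0
Count of 5: 0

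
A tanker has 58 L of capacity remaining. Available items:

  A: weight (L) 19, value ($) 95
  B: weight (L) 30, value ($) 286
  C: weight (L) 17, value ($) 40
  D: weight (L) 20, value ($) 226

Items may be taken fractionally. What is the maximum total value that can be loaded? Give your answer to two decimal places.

552.00

Greedy by value/weight ratio, highest first.
Order: D (226/20=11.30) > B (286/30=9.53) > A (95/19=5.00) > C (40/17=2.35)
Fill: take D (20 @ 226) → take B (30 @ 286) → take 8/19 of A → 40.00; 58/58 used.
Total value = 552.00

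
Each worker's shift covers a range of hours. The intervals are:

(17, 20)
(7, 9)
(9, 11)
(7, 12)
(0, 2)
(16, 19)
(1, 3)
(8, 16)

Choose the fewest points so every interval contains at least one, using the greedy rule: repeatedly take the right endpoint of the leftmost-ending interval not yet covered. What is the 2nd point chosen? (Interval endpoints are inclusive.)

9

Sort by right endpoint; whenever an interval is uncovered, place a point at its right end.
By right end: [0,2]  [1,3]  [7,9]  [9,11]  [7,12]  [8,16]  [16,19]  [17,20]
[0,2] uncovered → point at 2; [7,9] uncovered → point at 9; [16,19] uncovered → point at 19.
Points: 2, 9, 19 (3 total).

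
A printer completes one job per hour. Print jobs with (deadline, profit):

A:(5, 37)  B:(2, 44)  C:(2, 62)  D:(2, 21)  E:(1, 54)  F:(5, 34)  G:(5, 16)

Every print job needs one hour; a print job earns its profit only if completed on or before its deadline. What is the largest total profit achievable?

Profit order: C=62 E=54 B=44 A=37 F=34 D=21 G=16
Assign: C→slot 2, E→slot 1, B skipped, A→slot 5, F→slot 4, D skipped, G→slot 3.
Slots: [1:E] [2:C] [3:G] [4:F] [5:A]
Profit = 54 + 62 + 16 + 34 + 37 = 203

203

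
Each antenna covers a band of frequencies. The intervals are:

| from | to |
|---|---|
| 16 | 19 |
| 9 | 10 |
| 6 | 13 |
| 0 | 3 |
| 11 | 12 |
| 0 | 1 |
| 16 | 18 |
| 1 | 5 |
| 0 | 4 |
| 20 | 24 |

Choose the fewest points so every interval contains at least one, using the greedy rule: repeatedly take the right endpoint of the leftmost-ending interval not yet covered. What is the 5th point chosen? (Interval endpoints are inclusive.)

24

Sort by right endpoint; whenever an interval is uncovered, place a point at its right end.
Sorted: [0,1] [0,3] [0,4] [1,5] [9,10] [11,12] [6,13] [16,18] [16,19] [20,24]
{[0,1],[0,3],[0,4],[1,5]} hit by 1; {[9,10]} hit by 10; {[11,12],[6,13]} hit by 12; {[16,18],[16,19]} hit by 18; {[20,24]} hit by 24.
Points: 1, 10, 12, 18, 24 (5 total).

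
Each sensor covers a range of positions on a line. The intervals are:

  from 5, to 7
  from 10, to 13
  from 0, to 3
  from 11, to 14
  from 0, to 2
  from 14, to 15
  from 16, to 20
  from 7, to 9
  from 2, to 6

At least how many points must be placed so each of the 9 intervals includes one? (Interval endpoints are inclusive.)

Sort by right endpoint; whenever an interval is uncovered, place a point at its right end.
Sorted: [0,2] [0,3] [2,6] [5,7] [7,9] [10,13] [11,14] [14,15] [16,20]
{[0,2],[0,3],[2,6]} hit by 2; {[5,7],[7,9]} hit by 7; {[10,13],[11,14]} hit by 13; {[14,15]} hit by 15; {[16,20]} hit by 20.
Points: 2, 7, 13, 15, 20 (5 total).

5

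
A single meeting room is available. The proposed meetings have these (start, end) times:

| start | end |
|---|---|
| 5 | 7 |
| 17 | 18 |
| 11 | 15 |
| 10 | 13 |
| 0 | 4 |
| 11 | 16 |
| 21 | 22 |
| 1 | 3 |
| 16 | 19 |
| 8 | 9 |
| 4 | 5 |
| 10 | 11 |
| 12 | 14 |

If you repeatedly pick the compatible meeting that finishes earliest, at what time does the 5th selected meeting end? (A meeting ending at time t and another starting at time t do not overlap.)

Order by finish time; keep every interval that doesn't clash with the previous kept one.
By end time: (1,3), (0,4), (4,5), (5,7), (8,9), (10,11), (10,13), (12,14), (11,15), (11,16), (17,18), (16,19), (21,22).
Pick (1,3); next start ≥ 3 → (4,5); next start ≥ 5 → (5,7); next start ≥ 7 → (8,9); next start ≥ 9 → (10,11); next start ≥ 11 → (12,14); next start ≥ 14 → (17,18); next start ≥ 18 → (21,22).
Selected: (1,3) (4,5) (5,7) (8,9) (10,11) (12,14) (17,18) (21,22)

11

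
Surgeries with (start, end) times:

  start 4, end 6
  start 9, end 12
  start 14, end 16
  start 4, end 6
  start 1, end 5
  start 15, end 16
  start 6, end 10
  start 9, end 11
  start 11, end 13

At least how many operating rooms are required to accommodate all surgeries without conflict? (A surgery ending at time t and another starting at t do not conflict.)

3

Events (time:±→running): 1:+→1 4:+→2 4:+→3 … peak 3.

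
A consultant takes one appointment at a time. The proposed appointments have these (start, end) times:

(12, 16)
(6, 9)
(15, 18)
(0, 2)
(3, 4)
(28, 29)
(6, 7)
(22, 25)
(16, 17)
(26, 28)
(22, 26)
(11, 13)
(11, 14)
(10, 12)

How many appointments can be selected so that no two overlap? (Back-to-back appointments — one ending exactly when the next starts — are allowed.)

Greedy by earliest finish: after sorting by end time, pick each interval compatible with the last pick.
Sorted by end: (0,2)  (3,4)  (6,7)  (6,9)  (10,12)  (11,13)  (11,14)  (12,16)  (16,17)  (15,18)  (22,25)  (22,26)  (26,28)  (28,29)
take (0,2); take (3,4); take (6,7); skip (6,9); take (10,12); skip (11,14); take (12,16); take (16,17); take (22,25); take (26,28); take (28,29).
Selected 9 appointments.

9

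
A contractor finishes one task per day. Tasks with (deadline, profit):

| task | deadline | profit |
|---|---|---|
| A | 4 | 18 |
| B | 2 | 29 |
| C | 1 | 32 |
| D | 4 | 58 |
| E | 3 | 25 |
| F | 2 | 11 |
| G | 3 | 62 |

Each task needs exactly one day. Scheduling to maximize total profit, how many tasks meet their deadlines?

4

Sort by profit descending; place each in the latest free slot ≤ its deadline.
Profit order: G=62 D=58 C=32 B=29 E=25 A=18 F=11
Assign: G→slot 3, D→slot 4, C→slot 1, B→slot 2, E skipped, A skipped, F skipped.
Slots: [1:C] [2:B] [3:G] [4:D]
4 of 7 scheduled.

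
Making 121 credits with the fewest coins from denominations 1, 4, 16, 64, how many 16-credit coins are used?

3

Greedy: take as many of the largest coin as possible, then repeat with the remainder.
121 − 1×64→57 − 3×16→9 − 2×4→1 − 1×1→0
Count of 16: 3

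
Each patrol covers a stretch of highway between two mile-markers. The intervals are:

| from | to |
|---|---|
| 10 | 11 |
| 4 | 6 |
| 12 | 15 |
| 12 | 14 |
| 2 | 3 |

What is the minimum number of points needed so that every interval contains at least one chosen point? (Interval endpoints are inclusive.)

4

By right end: [2,3]  [4,6]  [10,11]  [12,14]  [12,15]
[2,3] uncovered → point at 3; [4,6] uncovered → point at 6; [10,11] uncovered → point at 11; [12,14] uncovered → point at 14.
Points: 3, 6, 11, 14 (4 total).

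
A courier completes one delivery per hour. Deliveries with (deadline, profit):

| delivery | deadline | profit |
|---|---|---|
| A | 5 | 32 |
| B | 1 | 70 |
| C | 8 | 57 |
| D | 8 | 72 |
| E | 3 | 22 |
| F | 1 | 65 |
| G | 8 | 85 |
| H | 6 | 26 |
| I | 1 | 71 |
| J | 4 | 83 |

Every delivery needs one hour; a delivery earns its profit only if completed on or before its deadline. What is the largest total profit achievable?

Sort by profit descending; place each in the latest free slot ≤ its deadline.
By profit: G(d8,85), J(d4,83), D(d8,72), I(d1,71), B(d1,70), F(d1,65), C(d8,57), A(d5,32), H(d6,26), E(d3,22)
G→slot 8; J→slot 4; D→slot 7; I→slot 1; B skipped; F skipped; C→slot 6; A→slot 5; H→slot 3; E→slot 2.
Profit = 71 + 22 + 26 + 83 + 32 + 57 + 72 + 85 = 448

448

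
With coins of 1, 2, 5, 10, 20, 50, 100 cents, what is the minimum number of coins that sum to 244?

244 = 2×100 + 2×20 + 2×2
Total coins = 2 + 2 + 2 = 6

6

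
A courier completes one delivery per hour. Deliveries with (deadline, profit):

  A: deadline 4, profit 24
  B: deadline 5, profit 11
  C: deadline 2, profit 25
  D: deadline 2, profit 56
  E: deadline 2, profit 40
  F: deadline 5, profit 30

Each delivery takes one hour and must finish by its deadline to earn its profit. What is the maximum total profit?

Take jobs in profit order; each goes to the latest open slot no later than its deadline.
By profit: D(d2,56), E(d2,40), F(d5,30), C(d2,25), A(d4,24), B(d5,11)
D→slot 2; E→slot 1; F→slot 5; C skipped; A→slot 4; B→slot 3.
Profit = 40 + 56 + 11 + 24 + 30 = 161

161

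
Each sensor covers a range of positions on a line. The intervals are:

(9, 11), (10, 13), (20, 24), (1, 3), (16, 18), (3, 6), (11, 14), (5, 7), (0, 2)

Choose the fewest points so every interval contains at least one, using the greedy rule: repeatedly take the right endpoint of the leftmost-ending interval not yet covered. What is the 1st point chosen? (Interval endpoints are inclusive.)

By right end: [0,2]  [1,3]  [3,6]  [5,7]  [9,11]  [10,13]  [11,14]  [16,18]  [20,24]
[0,2] uncovered → point at 2; [3,6] uncovered → point at 6; [9,11] uncovered → point at 11; [16,18] uncovered → point at 18; [20,24] uncovered → point at 24.
Points: 2, 6, 11, 18, 24 (5 total).

2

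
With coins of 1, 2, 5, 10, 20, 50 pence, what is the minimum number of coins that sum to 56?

56 − 1×50→6 − 1×5→1 − 1×1→0
Total coins = 1 + 1 + 1 = 3

3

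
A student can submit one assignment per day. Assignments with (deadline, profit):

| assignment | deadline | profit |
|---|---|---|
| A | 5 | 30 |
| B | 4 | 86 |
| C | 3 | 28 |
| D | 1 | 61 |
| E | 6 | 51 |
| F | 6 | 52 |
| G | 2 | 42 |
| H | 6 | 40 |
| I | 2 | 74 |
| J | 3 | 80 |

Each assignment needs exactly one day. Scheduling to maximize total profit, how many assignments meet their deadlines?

6

Take jobs in profit order; each goes to the latest open slot no later than its deadline.
Profit order: B=86 J=80 I=74 D=61 F=52 E=51 G=42 H=40 A=30 C=28
Assign: B→slot 4, J→slot 3, I→slot 2, D→slot 1, F→slot 6, E→slot 5, G skipped, H skipped, A skipped, C skipped.
Slots: [1:D] [2:I] [3:J] [4:B] [5:E] [6:F]
6 of 10 scheduled.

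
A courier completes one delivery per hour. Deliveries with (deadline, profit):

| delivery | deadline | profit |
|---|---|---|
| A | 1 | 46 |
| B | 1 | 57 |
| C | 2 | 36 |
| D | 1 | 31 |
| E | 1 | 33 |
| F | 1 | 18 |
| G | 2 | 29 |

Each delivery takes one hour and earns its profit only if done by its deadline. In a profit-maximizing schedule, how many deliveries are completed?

2

Profit order: B=57 A=46 C=36 E=33 D=31 G=29 F=18
Assign: B→slot 1, A skipped, C→slot 2, E skipped, D skipped, G skipped, F skipped.
Slots: [1:B] [2:C]
2 of 7 scheduled.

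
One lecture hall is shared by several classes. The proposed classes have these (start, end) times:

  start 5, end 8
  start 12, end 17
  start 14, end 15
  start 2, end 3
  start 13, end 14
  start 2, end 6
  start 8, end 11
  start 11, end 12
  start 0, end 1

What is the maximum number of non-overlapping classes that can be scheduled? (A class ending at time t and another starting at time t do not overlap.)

Order by finish time; keep every interval that doesn't clash with the previous kept one.
Sorted by end: (0,1)  (2,3)  (2,6)  (5,8)  (8,11)  (11,12)  (13,14)  (14,15)  (12,17)
take (0,1); take (2,3); skip (2,6); take (5,8); take (8,11); take (11,12); take (13,14); take (14,15); skip (12,17).
Selected 7 classes.

7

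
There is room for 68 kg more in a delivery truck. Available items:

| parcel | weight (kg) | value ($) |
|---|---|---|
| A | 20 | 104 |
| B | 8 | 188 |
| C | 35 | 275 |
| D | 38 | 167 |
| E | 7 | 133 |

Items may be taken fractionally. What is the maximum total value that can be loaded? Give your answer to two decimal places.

689.60

Order: B (188/8=23.50) > E (133/7=19.00) > C (275/35=7.86) > A (104/20=5.20) > D (167/38=4.39)
Fill: take B (8 @ 188) → take E (7 @ 133) → take C (35 @ 275) → take 18/20 of A → 93.60; 68/68 used.
Total value = 689.60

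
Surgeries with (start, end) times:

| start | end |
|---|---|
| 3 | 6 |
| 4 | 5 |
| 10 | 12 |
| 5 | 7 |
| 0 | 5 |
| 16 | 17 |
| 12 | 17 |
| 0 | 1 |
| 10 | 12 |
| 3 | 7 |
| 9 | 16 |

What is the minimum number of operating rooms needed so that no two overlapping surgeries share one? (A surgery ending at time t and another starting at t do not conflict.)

4

Events (time:±→running): 0:+→1 0:+→2 1:-→1 3:+→2 3:+→3 4:+→4 … peak 4.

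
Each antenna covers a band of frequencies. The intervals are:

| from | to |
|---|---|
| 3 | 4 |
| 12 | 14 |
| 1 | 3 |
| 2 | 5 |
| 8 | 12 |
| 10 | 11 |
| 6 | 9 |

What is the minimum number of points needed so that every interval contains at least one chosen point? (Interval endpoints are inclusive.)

Sorted: [1,3] [3,4] [2,5] [6,9] [10,11] [8,12] [12,14]
{[1,3],[3,4],[2,5]} hit by 3; {[6,9]} hit by 9; {[10,11],[8,12]} hit by 11; {[12,14]} hit by 14.
Points: 3, 9, 11, 14 (4 total).

4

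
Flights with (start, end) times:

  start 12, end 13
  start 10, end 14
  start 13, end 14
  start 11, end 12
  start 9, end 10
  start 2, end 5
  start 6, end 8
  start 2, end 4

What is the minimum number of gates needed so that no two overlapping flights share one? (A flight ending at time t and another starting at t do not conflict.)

starts: [2, 2, 6, 9, 10, 11, 12, 13]
ends:   [4, 5, 8, 10, 12, 13, 14, 14]
s2→1 s2→2  — peak 2.

2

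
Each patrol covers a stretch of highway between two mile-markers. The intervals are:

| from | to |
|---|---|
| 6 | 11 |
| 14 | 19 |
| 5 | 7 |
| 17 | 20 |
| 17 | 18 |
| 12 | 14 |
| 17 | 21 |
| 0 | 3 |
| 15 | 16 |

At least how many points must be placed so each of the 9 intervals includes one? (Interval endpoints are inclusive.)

5

By right end: [0,3]  [5,7]  [6,11]  [12,14]  [15,16]  [17,18]  [14,19]  [17,20]  [17,21]
[0,3] uncovered → point at 3; [5,7] uncovered → point at 7; [12,14] uncovered → point at 14; [15,16] uncovered → point at 16; [17,18] uncovered → point at 18.
Points: 3, 7, 14, 16, 18 (5 total).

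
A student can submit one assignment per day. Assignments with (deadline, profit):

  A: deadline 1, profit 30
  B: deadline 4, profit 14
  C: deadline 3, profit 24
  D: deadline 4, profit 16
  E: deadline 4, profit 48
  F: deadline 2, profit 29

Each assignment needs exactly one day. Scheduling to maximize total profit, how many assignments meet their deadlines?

4

Take jobs in profit order; each goes to the latest open slot no later than its deadline.
Profit order: E=48 A=30 F=29 C=24 D=16 B=14
Assign: E→slot 4, A→slot 1, F→slot 2, C→slot 3, D skipped, B skipped.
Slots: [1:A] [2:F] [3:C] [4:E]
4 of 6 scheduled.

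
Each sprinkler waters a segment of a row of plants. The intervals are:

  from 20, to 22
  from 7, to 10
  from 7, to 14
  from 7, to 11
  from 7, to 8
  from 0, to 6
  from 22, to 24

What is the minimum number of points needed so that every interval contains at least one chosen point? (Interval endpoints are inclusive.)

Sorted: [0,6] [7,8] [7,10] [7,11] [7,14] [20,22] [22,24]
{[0,6]} hit by 6; {[7,8],[7,10],[7,11],[7,14]} hit by 8; {[20,22],[22,24]} hit by 22.
Points: 6, 8, 22 (3 total).

3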